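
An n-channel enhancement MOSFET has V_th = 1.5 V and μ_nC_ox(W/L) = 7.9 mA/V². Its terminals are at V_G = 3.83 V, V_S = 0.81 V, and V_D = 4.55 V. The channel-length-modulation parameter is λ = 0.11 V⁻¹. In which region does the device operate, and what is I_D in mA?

Saturation; I_D = 12.9 mA

V_GS = V_G − V_S = 3.83 − 0.81 = 3.02 V; V_DS = V_D − V_S = 4.55 − 0.81 = 3.74 V.
V_ov = V_GS − V_th = 3.02 − 1.5 = 1.52 V.
Since V_DS = 3.74 V ≥ V_ov = 1.52 V, the device is in saturation.
I_D = ½ k_n V_ov² (1 + λ V_DS) = 0.5 × 7.9 × 1.52² × (1 + 0.11 × 3.74) = 12.9 mA.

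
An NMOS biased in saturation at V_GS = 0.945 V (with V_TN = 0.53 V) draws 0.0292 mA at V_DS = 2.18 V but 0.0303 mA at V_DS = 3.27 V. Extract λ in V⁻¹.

λ = 0.0374 V⁻¹

With V_GS fixed, I_D ∝ (1 + λ V_DS) in saturation, so I_D2/I_D1 = (1 + λ V_DS2)/(1 + λ V_DS1).
0.0303/0.0292 = 1.038 = (1 + 3.27 λ)/(1 + 2.18 λ).
Solving: λ (I_D1 V_DS2 − I_D2 V_DS1) = I_D2 − I_D1, so λ = (0.0303 − 0.0292) / (0.0292 × 3.27 − 0.0303 × 2.18) = 0.0011 / 0.0294 = 0.0374 V⁻¹.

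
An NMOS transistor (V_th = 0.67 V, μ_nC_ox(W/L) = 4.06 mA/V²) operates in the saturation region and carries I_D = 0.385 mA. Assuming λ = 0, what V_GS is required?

In saturation I_D = ½ k_n (V_GS − V_th)², so V_GS − V_th = √(2 I_D / k_n) = √(2 × 0.385 / 4.06) = 0.435 V.
V_GS = 0.67 + 0.435 = 1.11 V.

V_GS = 1.11 V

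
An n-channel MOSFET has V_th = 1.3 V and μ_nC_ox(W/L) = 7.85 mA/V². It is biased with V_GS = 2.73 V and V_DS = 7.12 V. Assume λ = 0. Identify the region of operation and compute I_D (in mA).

V_ov = V_GS − V_th = 2.73 − 1.3 = 1.43 V.
Since V_DS = 7.12 V ≥ V_ov = 1.43 V, the device is in saturation.
I_D = ½ k_n V_ov² = 0.5 × 7.85 × 1.43² = 8.03 mA.

Saturation; I_D = 8.03 mA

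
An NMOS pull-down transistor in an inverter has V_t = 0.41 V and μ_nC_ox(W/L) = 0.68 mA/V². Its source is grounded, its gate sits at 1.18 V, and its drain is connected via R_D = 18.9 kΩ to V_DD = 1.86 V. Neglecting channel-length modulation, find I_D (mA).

I_D = 0.0882 mA

V_GS = V_G = 1.18 V, so V_ov = 1.18 − 0.41 = 0.77 V.
Assume saturation: I_D = ½ k_n V_ov² = 0.5 × 0.68 × 0.77² = 0.202 mA, giving V_DS = V_DD − I_D R_D = 1.86 − 0.202 × 18.9 = -1.95 V.
But -1.95 V < V_ov = 0.77 V, so the device is actually in triode.
In triode I_D = k_n[V_ov V_DS − ½ V_DS²] and I_D = (V_DD − V_DS)/R_D. Equating: 6.43 V_DS² − 10.9 V_DS + 1.86 = 0, giving V_DS = 0.193 V (the root below V_ov).
I_D = (1.86 − 0.193) / 18.9 = 0.0882 mA.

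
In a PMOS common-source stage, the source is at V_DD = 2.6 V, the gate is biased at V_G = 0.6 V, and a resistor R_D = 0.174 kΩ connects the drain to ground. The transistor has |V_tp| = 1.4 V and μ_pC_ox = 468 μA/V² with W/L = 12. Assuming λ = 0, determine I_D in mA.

I_D = 1.01 mA

V_SG = V_DD − V_G = 2.6 − 0.6 = 2 V, so V_ov = 2 − 1.4 = 0.6 V.
k_p = μ_pC_ox · (W/L) = 5.616 mA/V².
Assume saturation: I_D = ½ k_p V_ov² = 0.5 × 5.616 × 0.6² = 1.01 mA, giving V_SD = V_DD − I_D R_D = 2.6 − 1.01 × 0.174 = 2.42 V.
V_SD = 2.42 V ≥ V_ov = 0.6 V, confirming saturation.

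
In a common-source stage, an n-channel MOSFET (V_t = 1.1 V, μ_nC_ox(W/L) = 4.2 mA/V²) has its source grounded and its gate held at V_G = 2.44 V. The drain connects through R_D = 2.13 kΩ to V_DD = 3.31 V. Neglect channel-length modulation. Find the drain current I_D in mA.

V_GS = V_G = 2.44 V, so V_ov = 2.44 − 1.1 = 1.34 V.
Assume saturation: I_D = ½ k_n V_ov² = 0.5 × 4.2 × 1.34² = 3.77 mA, giving V_DS = V_DD − I_D R_D = 3.31 − 3.77 × 2.13 = -4.72 V.
But -4.72 V < V_ov = 1.34 V, so the device is actually in triode.
In triode I_D = k_n[V_ov V_DS − ½ V_DS²] and I_D = (V_DD − V_DS)/R_D. Equating: 4.47 V_DS² − 12.99 V_DS + 3.31 = 0, giving V_DS = 0.282 V (the root below V_ov).
I_D = (3.31 − 0.282) / 2.13 = 1.42 mA.

I_D = 1.42 mA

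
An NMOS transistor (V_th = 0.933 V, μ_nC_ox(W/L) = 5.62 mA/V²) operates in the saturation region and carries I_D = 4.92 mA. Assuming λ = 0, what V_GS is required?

In saturation I_D = ½ k_n (V_GS − V_th)², so V_GS − V_th = √(2 I_D / k_n) = √(2 × 4.92 / 5.62) = 1.32 V.
V_GS = 0.933 + 1.32 = 2.26 V.

V_GS = 2.26 V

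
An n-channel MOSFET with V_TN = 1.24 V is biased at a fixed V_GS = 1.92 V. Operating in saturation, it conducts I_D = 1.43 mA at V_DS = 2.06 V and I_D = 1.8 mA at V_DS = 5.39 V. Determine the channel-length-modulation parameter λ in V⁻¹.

λ = 0.0925 V⁻¹

With V_GS fixed, I_D ∝ (1 + λ V_DS) in saturation, so I_D2/I_D1 = (1 + λ V_DS2)/(1 + λ V_DS1).
1.8/1.43 = 1.259 = (1 + 5.39 λ)/(1 + 2.06 λ).
Solving: λ (I_D1 V_DS2 − I_D2 V_DS1) = I_D2 − I_D1, so λ = (1.8 − 1.43) / (1.43 × 5.39 − 1.8 × 2.06) = 0.37 / 4 = 0.0925 V⁻¹.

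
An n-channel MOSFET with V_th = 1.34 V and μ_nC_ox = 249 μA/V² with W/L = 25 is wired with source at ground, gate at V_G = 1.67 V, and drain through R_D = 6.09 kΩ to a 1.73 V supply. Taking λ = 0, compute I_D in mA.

I_D = 0.257 mA

V_GS = V_G = 1.67 V, so V_ov = 1.67 − 1.34 = 0.33 V.
k_n = μ_nC_ox · (W/L) = 6.225 mA/V².
Assume saturation: I_D = ½ k_n V_ov² = 0.5 × 6.225 × 0.33² = 0.339 mA, giving V_DS = V_DD − I_D R_D = 1.73 − 0.339 × 6.09 = -0.334 V.
But -0.334 V < V_ov = 0.33 V, so the device is actually in triode.
In triode I_D = k_n[V_ov V_DS − ½ V_DS²] and I_D = (V_DD − V_DS)/R_D. Equating: 19 V_DS² − 13.51 V_DS + 1.73 = 0, giving V_DS = 0.167 V (the root below V_ov).
I_D = (1.73 − 0.167) / 6.09 = 0.257 mA.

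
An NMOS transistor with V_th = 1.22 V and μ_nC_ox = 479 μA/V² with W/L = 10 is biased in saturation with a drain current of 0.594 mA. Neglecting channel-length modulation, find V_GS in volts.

k_n = μ_nC_ox · (W/L) = 4.79 mA/V².
In saturation I_D = ½ k_n (V_GS − V_th)², so V_GS − V_th = √(2 I_D / k_n) = √(2 × 0.594 / 4.79) = 0.498 V.
V_GS = 1.22 + 0.498 = 1.72 V.

V_GS = 1.72 V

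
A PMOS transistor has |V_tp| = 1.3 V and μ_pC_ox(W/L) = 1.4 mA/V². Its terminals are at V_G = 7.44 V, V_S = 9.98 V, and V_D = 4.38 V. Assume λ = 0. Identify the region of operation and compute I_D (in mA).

Saturation; I_D = 1.08 mA

V_SG = V_S − V_G = 9.98 − 7.44 = 2.54 V; V_SD = V_S − V_D = 9.98 − 4.38 = 5.6 V.
V_ov = V_SG − |V_tp| = 2.54 − 1.3 = 1.24 V.
Since V_SD = 5.6 V ≥ V_ov = 1.24 V, the device is in saturation.
I_D = ½ k_p V_ov² = 0.5 × 1.4 × 1.24² = 1.08 mA.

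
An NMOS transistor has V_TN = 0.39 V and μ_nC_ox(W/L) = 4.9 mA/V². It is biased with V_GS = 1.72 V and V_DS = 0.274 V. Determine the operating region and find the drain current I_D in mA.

V_ov = V_GS − V_TN = 1.72 − 0.39 = 1.33 V.
Since V_DS = 0.274 V < V_ov = 1.33 V, the device is in the triode region.
I_D = k_n [V_ov · V_DS − ½ V_DS²] = 4.9 × [1.33 × 0.274 − 0.5 × 0.274²] = 1.6 mA.

Triode; I_D = 1.60 mA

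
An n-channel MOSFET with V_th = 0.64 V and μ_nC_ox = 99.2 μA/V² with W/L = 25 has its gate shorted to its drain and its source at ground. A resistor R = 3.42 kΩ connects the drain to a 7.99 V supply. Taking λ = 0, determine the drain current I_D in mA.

I_D = 1.80 mA

With gate tied to drain, V_GS = V_DS ≥ V_GS − V_th, so the device is in saturation.
k_n = μ_nC_ox · (W/L) = 2.48 mA/V².
KCL at the drain: ½ k_n (V_GS − V_th)² = (V_DD − V_GS)/R.
Let x = V_GS − 0.64. Then 4.24 x² + x − 7.35 = 0, giving x = 1.2 V (positive root), so V_GS = 1.84 V.
I_D = (V_DD − V_GS)/R = (7.99 − 1.84) / 3.42 = 1.8 mA.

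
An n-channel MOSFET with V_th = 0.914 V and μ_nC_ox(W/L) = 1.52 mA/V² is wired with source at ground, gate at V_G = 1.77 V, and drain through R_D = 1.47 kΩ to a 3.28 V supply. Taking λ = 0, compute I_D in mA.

V_GS = V_G = 1.77 V, so V_ov = 1.77 − 0.914 = 0.856 V.
Assume saturation: I_D = ½ k_n V_ov² = 0.5 × 1.52 × 0.856² = 0.557 mA, giving V_DS = V_DD − I_D R_D = 3.28 − 0.557 × 1.47 = 2.46 V.
V_DS = 2.46 V ≥ V_ov = 0.856 V, confirming saturation.

I_D = 0.557 mA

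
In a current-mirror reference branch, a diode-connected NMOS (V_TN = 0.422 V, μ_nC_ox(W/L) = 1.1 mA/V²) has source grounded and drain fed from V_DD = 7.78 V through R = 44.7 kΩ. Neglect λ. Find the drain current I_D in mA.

I_D = 0.153 mA

With gate tied to drain, V_GS = V_DS ≥ V_GS − V_TN, so the device is in saturation.
KCL at the drain: ½ k_n (V_GS − V_TN)² = (V_DD − V_GS)/R.
Let x = V_GS − 0.422. Then 24.6 x² + x − 7.358 = 0, giving x = 0.527 V (positive root), so V_GS = 0.949 V.
I_D = (V_DD − V_GS)/R = (7.78 − 0.949) / 44.7 = 0.153 mA.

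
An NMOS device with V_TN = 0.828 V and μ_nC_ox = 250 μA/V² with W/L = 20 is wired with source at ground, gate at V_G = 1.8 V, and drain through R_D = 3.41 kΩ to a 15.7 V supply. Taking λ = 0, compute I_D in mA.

V_GS = V_G = 1.8 V, so V_ov = 1.8 − 0.828 = 0.972 V.
k_n = μ_nC_ox · (W/L) = 5 mA/V².
Assume saturation: I_D = ½ k_n V_ov² = 0.5 × 5 × 0.972² = 2.36 mA, giving V_DS = V_DD − I_D R_D = 15.7 − 2.36 × 3.41 = 7.65 V.
V_DS = 7.65 V ≥ V_ov = 0.972 V, confirming saturation.

I_D = 2.36 mA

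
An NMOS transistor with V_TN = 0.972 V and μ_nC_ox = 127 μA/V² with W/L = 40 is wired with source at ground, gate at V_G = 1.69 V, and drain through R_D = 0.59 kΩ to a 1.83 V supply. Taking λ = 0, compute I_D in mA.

V_GS = V_G = 1.69 V, so V_ov = 1.69 − 0.972 = 0.718 V.
k_n = μ_nC_ox · (W/L) = 5.08 mA/V².
Assume saturation: I_D = ½ k_n V_ov² = 0.5 × 5.08 × 0.718² = 1.31 mA, giving V_DS = V_DD − I_D R_D = 1.83 − 1.31 × 0.59 = 1.06 V.
V_DS = 1.06 V ≥ V_ov = 0.718 V, confirming saturation.

I_D = 1.31 mA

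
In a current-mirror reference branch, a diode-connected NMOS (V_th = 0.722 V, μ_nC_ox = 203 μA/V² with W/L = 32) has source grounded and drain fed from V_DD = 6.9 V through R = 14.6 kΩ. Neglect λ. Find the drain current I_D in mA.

I_D = 0.399 mA

With gate tied to drain, V_GS = V_DS ≥ V_GS − V_th, so the device is in saturation.
k_n = μ_nC_ox · (W/L) = 6.496 mA/V².
KCL at the drain: ½ k_n (V_GS − V_th)² = (V_DD − V_GS)/R.
Let x = V_GS − 0.722. Then 47.4 x² + x − 6.178 = 0, giving x = 0.351 V (positive root), so V_GS = 1.07 V.
I_D = (V_DD − V_GS)/R = (6.9 − 1.07) / 14.6 = 0.399 mA.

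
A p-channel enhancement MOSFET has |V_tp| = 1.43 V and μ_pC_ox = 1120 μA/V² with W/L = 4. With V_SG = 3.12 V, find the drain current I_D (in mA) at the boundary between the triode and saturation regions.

I_D = 6.40 mA

At the boundary V_SD = V_ov = V_SG − |V_tp| = 3.12 − 1.43 = 1.69 V.
k_p = μ_pC_ox · (W/L) = 4.48 mA/V².
I_D = ½ k_p V_ov² = 0.5 × 4.48 × 1.69² = 6.4 mA.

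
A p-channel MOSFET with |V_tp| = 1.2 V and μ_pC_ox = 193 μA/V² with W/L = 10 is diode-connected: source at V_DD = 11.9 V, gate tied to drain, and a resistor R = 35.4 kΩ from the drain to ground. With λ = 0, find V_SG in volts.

V_SG = 1.75 V

With gate tied to drain, V_SG = V_SD ≥ V_SG − |V_tp|, so the device is in saturation.
k_p = μ_pC_ox · (W/L) = 1.93 mA/V².
KCL at the drain: ½ k_p (V_SG − |V_tp|)² = (V_DD − V_SG)/R.
Let x = V_SG − 1.2. Then 34.2 x² + x − 10.7 = 0, giving x = 0.545 V (positive root), so V_SG = 1.75 V.
I_D = (V_DD − V_SG)/R = (11.9 − 1.75) / 35.4 = 0.287 mA.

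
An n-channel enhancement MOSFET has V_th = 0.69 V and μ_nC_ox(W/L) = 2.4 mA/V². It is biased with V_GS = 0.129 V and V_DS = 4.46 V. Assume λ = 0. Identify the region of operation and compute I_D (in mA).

Cutoff; I_D = 0 mA

V_GS = 0.129 V < V_th = 0.69 V, so the transistor is in cutoff.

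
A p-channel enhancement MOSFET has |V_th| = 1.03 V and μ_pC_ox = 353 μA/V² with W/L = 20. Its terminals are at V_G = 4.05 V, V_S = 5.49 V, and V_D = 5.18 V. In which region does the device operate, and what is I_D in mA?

Triode; I_D = 0.558 mA

V_SG = V_S − V_G = 5.49 − 4.05 = 1.44 V; V_SD = V_S − V_D = 5.49 − 5.18 = 0.31 V.
k_p = μ_pC_ox · (W/L) = 7.06 mA/V².
V_ov = V_SG − |V_th| = 1.44 − 1.03 = 0.41 V.
Since V_SD = 0.31 V < V_ov = 0.41 V, the device is in the triode region.
I_D = k_p [V_ov · V_SD − ½ V_SD²] = 7.06 × [0.41 × 0.31 − 0.5 × 0.31²] = 0.558 mA.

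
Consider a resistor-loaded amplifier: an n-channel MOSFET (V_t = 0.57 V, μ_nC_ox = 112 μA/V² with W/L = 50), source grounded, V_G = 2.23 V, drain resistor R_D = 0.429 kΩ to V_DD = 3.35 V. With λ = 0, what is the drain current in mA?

V_GS = V_G = 2.23 V, so V_ov = 2.23 − 0.57 = 1.66 V.
k_n = μ_nC_ox · (W/L) = 5.6 mA/V².
Assume saturation: I_D = ½ k_n V_ov² = 0.5 × 5.6 × 1.66² = 7.72 mA, giving V_DS = V_DD − I_D R_D = 3.35 − 7.72 × 0.429 = 0.04 V.
But 0.04 V < V_ov = 1.66 V, so the device is actually in triode.
In triode I_D = k_n[V_ov V_DS − ½ V_DS²] and I_D = (V_DD − V_DS)/R_D. Equating: 1.2 V_DS² − 4.988 V_DS + 3.35 = 0, giving V_DS = 0.843 V (the root below V_ov).
I_D = (3.35 − 0.843) / 0.429 = 5.84 mA.

I_D = 5.84 mA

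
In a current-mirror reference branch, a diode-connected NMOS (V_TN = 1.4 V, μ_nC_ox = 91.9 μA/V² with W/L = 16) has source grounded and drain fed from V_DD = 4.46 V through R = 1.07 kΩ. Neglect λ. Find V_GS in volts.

With gate tied to drain, V_GS = V_DS ≥ V_GS − V_TN, so the device is in saturation.
k_n = μ_nC_ox · (W/L) = 1.47 mA/V².
KCL at the drain: ½ k_n (V_GS − V_TN)² = (V_DD − V_GS)/R.
Let x = V_GS − 1.4. Then 0.787 x² + x − 3.06 = 0, giving x = 1.44 V (positive root), so V_GS = 2.84 V.
I_D = (V_DD − V_GS)/R = (4.46 − 2.84) / 1.07 = 1.52 mA.

V_GS = 2.84 V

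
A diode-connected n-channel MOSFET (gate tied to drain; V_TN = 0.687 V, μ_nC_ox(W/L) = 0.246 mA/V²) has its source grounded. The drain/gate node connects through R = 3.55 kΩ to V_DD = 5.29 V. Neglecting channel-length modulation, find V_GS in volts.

With gate tied to drain, V_GS = V_DS ≥ V_GS − V_TN, so the device is in saturation.
KCL at the drain: ½ k_n (V_GS − V_TN)² = (V_DD − V_GS)/R.
Let x = V_GS − 0.687. Then 0.437 x² + x − 4.603 = 0, giving x = 2.3 V (positive root), so V_GS = 2.98 V.
I_D = (V_DD − V_GS)/R = (5.29 − 2.98) / 3.55 = 0.649 mA.

V_GS = 2.98 V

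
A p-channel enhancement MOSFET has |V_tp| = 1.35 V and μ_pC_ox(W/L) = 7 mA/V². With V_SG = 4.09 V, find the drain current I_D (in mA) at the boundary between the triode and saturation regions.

At the boundary V_SD = V_ov = V_SG − |V_tp| = 4.09 − 1.35 = 2.74 V.
I_D = ½ k_p V_ov² = 0.5 × 7 × 2.74² = 26.3 mA.

I_D = 26.3 mA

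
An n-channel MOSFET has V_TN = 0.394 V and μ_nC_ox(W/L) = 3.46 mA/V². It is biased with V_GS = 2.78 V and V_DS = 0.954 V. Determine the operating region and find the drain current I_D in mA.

V_ov = V_GS − V_TN = 2.78 − 0.394 = 2.39 V.
Since V_DS = 0.954 V < V_ov = 2.39 V, the device is in the triode region.
I_D = k_n [V_ov · V_DS − ½ V_DS²] = 3.46 × [2.39 × 0.954 − 0.5 × 0.954²] = 6.3 mA.

Triode; I_D = 6.30 mA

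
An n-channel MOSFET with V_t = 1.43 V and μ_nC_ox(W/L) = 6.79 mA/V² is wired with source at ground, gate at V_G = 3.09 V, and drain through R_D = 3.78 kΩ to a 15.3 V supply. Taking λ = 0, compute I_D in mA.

I_D = 3.94 mA

V_GS = V_G = 3.09 V, so V_ov = 3.09 − 1.43 = 1.66 V.
Assume saturation: I_D = ½ k_n V_ov² = 0.5 × 6.79 × 1.66² = 9.36 mA, giving V_DS = V_DD − I_D R_D = 15.3 − 9.36 × 3.78 = -20.1 V.
But -20.1 V < V_ov = 1.66 V, so the device is actually in triode.
In triode I_D = k_n[V_ov V_DS − ½ V_DS²] and I_D = (V_DD − V_DS)/R_D. Equating: 12.8 V_DS² − 43.61 V_DS + 15.3 = 0, giving V_DS = 0.397 V (the root below V_ov).
I_D = (15.3 − 0.397) / 3.78 = 3.94 mA.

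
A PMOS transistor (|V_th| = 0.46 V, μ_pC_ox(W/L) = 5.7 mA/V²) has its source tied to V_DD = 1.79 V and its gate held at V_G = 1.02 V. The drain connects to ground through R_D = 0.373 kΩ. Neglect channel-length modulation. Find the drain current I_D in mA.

V_SG = V_DD − V_G = 1.79 − 1.02 = 0.77 V, so V_ov = 0.77 − 0.46 = 0.31 V.
Assume saturation: I_D = ½ k_p V_ov² = 0.5 × 5.7 × 0.31² = 0.274 mA, giving V_SD = V_DD − I_D R_D = 1.79 − 0.274 × 0.373 = 1.69 V.
V_SD = 1.69 V ≥ V_ov = 0.31 V, confirming saturation.

I_D = 0.274 mA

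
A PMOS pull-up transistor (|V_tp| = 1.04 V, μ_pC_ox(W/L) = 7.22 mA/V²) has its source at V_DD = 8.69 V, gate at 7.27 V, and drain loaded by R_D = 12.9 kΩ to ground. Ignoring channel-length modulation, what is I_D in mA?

V_SG = V_DD − V_G = 8.69 − 7.27 = 1.42 V, so V_ov = 1.42 − 1.04 = 0.38 V.
Assume saturation: I_D = ½ k_p V_ov² = 0.5 × 7.22 × 0.38² = 0.521 mA, giving V_SD = V_DD − I_D R_D = 8.69 − 0.521 × 12.9 = 1.97 V.
V_SD = 1.97 V ≥ V_ov = 0.38 V, confirming saturation.

I_D = 0.521 mA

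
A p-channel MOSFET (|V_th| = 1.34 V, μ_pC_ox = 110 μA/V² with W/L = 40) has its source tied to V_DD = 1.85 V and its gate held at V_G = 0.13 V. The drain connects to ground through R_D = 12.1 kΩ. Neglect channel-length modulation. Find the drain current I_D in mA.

V_SG = V_DD − V_G = 1.85 − 0.13 = 1.72 V, so V_ov = 1.72 − 1.34 = 0.38 V.
k_p = μ_pC_ox · (W/L) = 4.4 mA/V².
Assume saturation: I_D = ½ k_p V_ov² = 0.5 × 4.4 × 0.38² = 0.318 mA, giving V_SD = V_DD − I_D R_D = 1.85 − 0.318 × 12.1 = -1.99 V.
But -1.99 V < V_ov = 0.38 V, so the device is actually in triode.
In triode I_D = k_p[V_ov V_SD − ½ V_SD²] and I_D = (V_DD − V_SD)/R_D. Equating: 26.6 V_SD² − 21.23 V_SD + 1.85 = 0, giving V_SD = 0.0996 V (the root below V_ov).
I_D = (1.85 − 0.0996) / 12.1 = 0.145 mA.

I_D = 0.145 mA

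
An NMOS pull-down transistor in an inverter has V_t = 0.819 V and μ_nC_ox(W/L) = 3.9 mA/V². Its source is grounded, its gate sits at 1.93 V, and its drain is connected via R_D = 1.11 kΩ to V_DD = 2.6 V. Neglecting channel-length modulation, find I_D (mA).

I_D = 1.83 mA

V_GS = V_G = 1.93 V, so V_ov = 1.93 − 0.819 = 1.11 V.
Assume saturation: I_D = ½ k_n V_ov² = 0.5 × 3.9 × 1.11² = 2.41 mA, giving V_DS = V_DD − I_D R_D = 2.6 − 2.41 × 1.11 = -0.0717 V.
But -0.0717 V < V_ov = 1.11 V, so the device is actually in triode.
In triode I_D = k_n[V_ov V_DS − ½ V_DS²] and I_D = (V_DD − V_DS)/R_D. Equating: 2.16 V_DS² − 5.81 V_DS + 2.6 = 0, giving V_DS = 0.568 V (the root below V_ov).
I_D = (2.6 − 0.568) / 1.11 = 1.83 mA.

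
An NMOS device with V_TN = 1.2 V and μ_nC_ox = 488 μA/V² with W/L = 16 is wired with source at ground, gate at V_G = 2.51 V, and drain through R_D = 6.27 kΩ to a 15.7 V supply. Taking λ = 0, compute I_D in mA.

I_D = 2.46 mA

V_GS = V_G = 2.51 V, so V_ov = 2.51 − 1.2 = 1.31 V.
k_n = μ_nC_ox · (W/L) = 7.808 mA/V².
Assume saturation: I_D = ½ k_n V_ov² = 0.5 × 7.808 × 1.31² = 6.7 mA, giving V_DS = V_DD − I_D R_D = 15.7 − 6.7 × 6.27 = -26.3 V.
But -26.3 V < V_ov = 1.31 V, so the device is actually in triode.
In triode I_D = k_n[V_ov V_DS − ½ V_DS²] and I_D = (V_DD − V_DS)/R_D. Equating: 24.5 V_DS² − 65.13 V_DS + 15.7 = 0, giving V_DS = 0.268 V (the root below V_ov).
I_D = (15.7 − 0.268) / 6.27 = 2.46 mA.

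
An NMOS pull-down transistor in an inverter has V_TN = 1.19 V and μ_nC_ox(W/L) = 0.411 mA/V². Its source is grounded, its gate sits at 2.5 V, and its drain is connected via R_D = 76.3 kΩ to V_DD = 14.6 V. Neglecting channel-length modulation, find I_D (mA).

I_D = 0.186 mA

V_GS = V_G = 2.5 V, so V_ov = 2.5 − 1.19 = 1.31 V.
Assume saturation: I_D = ½ k_n V_ov² = 0.5 × 0.411 × 1.31² = 0.353 mA, giving V_DS = V_DD − I_D R_D = 14.6 − 0.353 × 76.3 = -12.3 V.
But -12.3 V < V_ov = 1.31 V, so the device is actually in triode.
In triode I_D = k_n[V_ov V_DS − ½ V_DS²] and I_D = (V_DD − V_DS)/R_D. Equating: 15.7 V_DS² − 42.08 V_DS + 14.6 = 0, giving V_DS = 0.409 V (the root below V_ov).
I_D = (14.6 − 0.409) / 76.3 = 0.186 mA.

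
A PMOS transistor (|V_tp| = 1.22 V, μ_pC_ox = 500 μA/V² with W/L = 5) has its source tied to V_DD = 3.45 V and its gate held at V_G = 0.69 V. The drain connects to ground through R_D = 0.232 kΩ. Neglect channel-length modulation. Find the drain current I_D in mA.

I_D = 2.96 mA

V_SG = V_DD − V_G = 3.45 − 0.69 = 2.76 V, so V_ov = 2.76 − 1.22 = 1.54 V.
k_p = μ_pC_ox · (W/L) = 2.5 mA/V².
Assume saturation: I_D = ½ k_p V_ov² = 0.5 × 2.5 × 1.54² = 2.96 mA, giving V_SD = V_DD − I_D R_D = 3.45 − 2.96 × 0.232 = 2.76 V.
V_SD = 2.76 V ≥ V_ov = 1.54 V, confirming saturation.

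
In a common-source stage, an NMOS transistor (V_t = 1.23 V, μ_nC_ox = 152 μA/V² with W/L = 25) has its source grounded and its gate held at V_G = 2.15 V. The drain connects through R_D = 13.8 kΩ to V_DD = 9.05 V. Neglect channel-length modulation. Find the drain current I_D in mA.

V_GS = V_G = 2.15 V, so V_ov = 2.15 − 1.23 = 0.92 V.
k_n = μ_nC_ox · (W/L) = 3.8 mA/V².
Assume saturation: I_D = ½ k_n V_ov² = 0.5 × 3.8 × 0.92² = 1.61 mA, giving V_DS = V_DD − I_D R_D = 9.05 − 1.61 × 13.8 = -13.1 V.
But -13.1 V < V_ov = 0.92 V, so the device is actually in triode.
In triode I_D = k_n[V_ov V_DS − ½ V_DS²] and I_D = (V_DD − V_DS)/R_D. Equating: 26.2 V_DS² − 49.24 V_DS + 9.05 = 0, giving V_DS = 0.206 V (the root below V_ov).
I_D = (9.05 − 0.206) / 13.8 = 0.641 mA.

I_D = 0.641 mA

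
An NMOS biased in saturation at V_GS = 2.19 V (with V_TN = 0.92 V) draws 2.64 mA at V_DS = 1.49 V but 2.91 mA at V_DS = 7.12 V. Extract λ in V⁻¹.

λ = 0.0187 V⁻¹

With V_GS fixed, I_D ∝ (1 + λ V_DS) in saturation, so I_D2/I_D1 = (1 + λ V_DS2)/(1 + λ V_DS1).
2.91/2.64 = 1.102 = (1 + 7.12 λ)/(1 + 1.49 λ).
Solving: λ (I_D1 V_DS2 − I_D2 V_DS1) = I_D2 − I_D1, so λ = (2.91 − 2.64) / (2.64 × 7.12 − 2.91 × 1.49) = 0.27 / 14.5 = 0.0187 V⁻¹.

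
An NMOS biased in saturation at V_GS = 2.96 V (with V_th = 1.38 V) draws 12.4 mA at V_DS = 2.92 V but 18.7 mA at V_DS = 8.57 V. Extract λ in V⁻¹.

λ = 0.122 V⁻¹

With V_GS fixed, I_D ∝ (1 + λ V_DS) in saturation, so I_D2/I_D1 = (1 + λ V_DS2)/(1 + λ V_DS1).
18.7/12.4 = 1.508 = (1 + 8.57 λ)/(1 + 2.92 λ).
Solving: λ (I_D1 V_DS2 − I_D2 V_DS1) = I_D2 − I_D1, so λ = (18.7 − 12.4) / (12.4 × 8.57 − 18.7 × 2.92) = 6.3 / 51.7 = 0.122 V⁻¹.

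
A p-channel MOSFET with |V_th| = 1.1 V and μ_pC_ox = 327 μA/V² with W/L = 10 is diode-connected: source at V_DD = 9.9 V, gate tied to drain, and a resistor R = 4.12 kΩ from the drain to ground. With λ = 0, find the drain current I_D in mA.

I_D = 1.88 mA

With gate tied to drain, V_SG = V_SD ≥ V_SG − |V_th|, so the device is in saturation.
k_p = μ_pC_ox · (W/L) = 3.27 mA/V².
KCL at the drain: ½ k_p (V_SG − |V_th|)² = (V_DD − V_SG)/R.
Let x = V_SG − 1.1. Then 6.74 x² + x − 8.8 = 0, giving x = 1.07 V (positive root), so V_SG = 2.17 V.
I_D = (V_DD − V_SG)/R = (9.9 − 2.17) / 4.12 = 1.88 mA.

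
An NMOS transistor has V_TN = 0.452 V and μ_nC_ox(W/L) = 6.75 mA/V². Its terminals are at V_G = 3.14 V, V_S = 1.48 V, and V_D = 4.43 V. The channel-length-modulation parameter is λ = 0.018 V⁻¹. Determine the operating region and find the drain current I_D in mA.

V_GS = V_G − V_S = 3.14 − 1.48 = 1.66 V; V_DS = V_D − V_S = 4.43 − 1.48 = 2.95 V.
V_ov = V_GS − V_TN = 1.66 − 0.452 = 1.21 V.
Since V_DS = 2.95 V ≥ V_ov = 1.21 V, the device is in saturation.
I_D = ½ k_n V_ov² (1 + λ V_DS) = 0.5 × 6.75 × 1.21² × (1 + 0.018 × 2.95) = 5.19 mA.

Saturation; I_D = 5.19 mA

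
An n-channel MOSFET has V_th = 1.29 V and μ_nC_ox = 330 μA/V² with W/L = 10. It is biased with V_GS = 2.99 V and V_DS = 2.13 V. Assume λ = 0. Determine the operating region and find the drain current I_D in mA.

k_n = μ_nC_ox · (W/L) = 3.3 mA/V².
V_ov = V_GS − V_th = 2.99 − 1.29 = 1.7 V.
Since V_DS = 2.13 V ≥ V_ov = 1.7 V, the device is in saturation.
I_D = ½ k_n V_ov² = 0.5 × 3.3 × 1.7² = 4.77 mA.

Saturation; I_D = 4.77 mA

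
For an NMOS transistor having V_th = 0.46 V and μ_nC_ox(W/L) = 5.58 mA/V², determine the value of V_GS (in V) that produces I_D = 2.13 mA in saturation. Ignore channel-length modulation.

V_GS = 1.33 V

In saturation I_D = ½ k_n (V_GS − V_th)², so V_GS − V_th = √(2 I_D / k_n) = √(2 × 2.13 / 5.58) = 0.874 V.
V_GS = 0.46 + 0.874 = 1.33 V.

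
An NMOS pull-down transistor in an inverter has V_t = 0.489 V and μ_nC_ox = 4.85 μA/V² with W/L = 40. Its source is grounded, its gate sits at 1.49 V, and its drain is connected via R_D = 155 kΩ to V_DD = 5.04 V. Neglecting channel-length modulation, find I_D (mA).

V_GS = V_G = 1.49 V, so V_ov = 1.49 − 0.489 = 1 V.
k_n = μ_nC_ox · (W/L) = 0.194 mA/V².
Assume saturation: I_D = ½ k_n V_ov² = 0.5 × 0.194 × 1² = 0.0972 mA, giving V_DS = V_DD − I_D R_D = 5.04 − 0.0972 × 155 = -10 V.
But -10 V < V_ov = 1 V, so the device is actually in triode.
In triode I_D = k_n[V_ov V_DS − ½ V_DS²] and I_D = (V_DD − V_DS)/R_D. Equating: 15 V_DS² − 31.1 V_DS + 5.04 = 0, giving V_DS = 0.177 V (the root below V_ov).
I_D = (5.04 − 0.177) / 155 = 0.0314 mA.

I_D = 0.0314 mA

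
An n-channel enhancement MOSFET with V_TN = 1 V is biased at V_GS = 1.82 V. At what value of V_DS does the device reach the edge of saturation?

The boundary between triode and saturation is V_DS = V_GS − V_TN = V_ov.
V_ov = 1.82 − 1 = 0.82 V.

V_DS,sat = 0.820 V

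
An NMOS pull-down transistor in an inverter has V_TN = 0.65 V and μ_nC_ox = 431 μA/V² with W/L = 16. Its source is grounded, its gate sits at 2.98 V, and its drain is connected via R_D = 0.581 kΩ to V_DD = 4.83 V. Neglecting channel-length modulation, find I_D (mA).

V_GS = V_G = 2.98 V, so V_ov = 2.98 − 0.65 = 2.33 V.
k_n = μ_nC_ox · (W/L) = 6.896 mA/V².
Assume saturation: I_D = ½ k_n V_ov² = 0.5 × 6.896 × 2.33² = 18.7 mA, giving V_DS = V_DD − I_D R_D = 4.83 − 18.7 × 0.581 = -6.05 V.
But -6.05 V < V_ov = 2.33 V, so the device is actually in triode.
In triode I_D = k_n[V_ov V_DS − ½ V_DS²] and I_D = (V_DD − V_DS)/R_D. Equating: 2 V_DS² − 10.34 V_DS + 4.83 = 0, giving V_DS = 0.52 V (the root below V_ov).
I_D = (4.83 − 0.52) / 0.581 = 7.42 mA.

I_D = 7.42 mA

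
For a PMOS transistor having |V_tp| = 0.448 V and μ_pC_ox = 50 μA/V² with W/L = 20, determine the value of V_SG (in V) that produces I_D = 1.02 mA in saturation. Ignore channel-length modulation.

V_SG = 1.88 V

k_p = μ_pC_ox · (W/L) = 1 mA/V².
In saturation I_D = ½ k_p (V_SG − |V_tp|)², so V_SG − |V_tp| = √(2 I_D / k_p) = √(2 × 1.02 / 1) = 1.43 V.
V_SG = 0.448 + 1.43 = 1.88 V.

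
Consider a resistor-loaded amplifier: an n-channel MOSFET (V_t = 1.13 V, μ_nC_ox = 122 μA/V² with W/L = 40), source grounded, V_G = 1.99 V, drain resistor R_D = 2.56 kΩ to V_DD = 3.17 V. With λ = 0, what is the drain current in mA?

V_GS = V_G = 1.99 V, so V_ov = 1.99 − 1.13 = 0.86 V.
k_n = μ_nC_ox · (W/L) = 4.88 mA/V².
Assume saturation: I_D = ½ k_n V_ov² = 0.5 × 4.88 × 0.86² = 1.8 mA, giving V_DS = V_DD − I_D R_D = 3.17 − 1.8 × 2.56 = -1.45 V.
But -1.45 V < V_ov = 0.86 V, so the device is actually in triode.
In triode I_D = k_n[V_ov V_DS − ½ V_DS²] and I_D = (V_DD − V_DS)/R_D. Equating: 6.25 V_DS² − 11.74 V_DS + 3.17 = 0, giving V_DS = 0.327 V (the root below V_ov).
I_D = (3.17 − 0.327) / 2.56 = 1.11 mA.

I_D = 1.11 mA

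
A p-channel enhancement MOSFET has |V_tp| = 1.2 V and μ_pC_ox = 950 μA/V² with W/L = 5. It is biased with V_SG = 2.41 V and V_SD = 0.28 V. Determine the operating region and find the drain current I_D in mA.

Triode; I_D = 1.42 mA

k_p = μ_pC_ox · (W/L) = 4.75 mA/V².
V_ov = V_SG − |V_tp| = 2.41 − 1.2 = 1.21 V.
Since V_SD = 0.28 V < V_ov = 1.21 V, the device is in the triode region.
I_D = k_p [V_ov · V_SD − ½ V_SD²] = 4.75 × [1.21 × 0.28 − 0.5 × 0.28²] = 1.42 mA.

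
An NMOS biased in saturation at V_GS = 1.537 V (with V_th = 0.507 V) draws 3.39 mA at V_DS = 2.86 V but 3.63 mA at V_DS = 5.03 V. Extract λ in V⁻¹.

With V_GS fixed, I_D ∝ (1 + λ V_DS) in saturation, so I_D2/I_D1 = (1 + λ V_DS2)/(1 + λ V_DS1).
3.63/3.39 = 1.071 = (1 + 5.03 λ)/(1 + 2.86 λ).
Solving: λ (I_D1 V_DS2 − I_D2 V_DS1) = I_D2 − I_D1, so λ = (3.63 − 3.39) / (3.39 × 5.03 − 3.63 × 2.86) = 0.24 / 6.67 = 0.036 V⁻¹.

λ = 0.0360 V⁻¹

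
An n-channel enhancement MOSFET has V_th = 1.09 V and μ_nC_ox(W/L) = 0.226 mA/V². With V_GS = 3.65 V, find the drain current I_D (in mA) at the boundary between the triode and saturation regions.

I_D = 0.741 mA

At the boundary V_DS = V_ov = V_GS − V_th = 3.65 − 1.09 = 2.56 V.
I_D = ½ k_n V_ov² = 0.5 × 0.226 × 2.56² = 0.741 mA.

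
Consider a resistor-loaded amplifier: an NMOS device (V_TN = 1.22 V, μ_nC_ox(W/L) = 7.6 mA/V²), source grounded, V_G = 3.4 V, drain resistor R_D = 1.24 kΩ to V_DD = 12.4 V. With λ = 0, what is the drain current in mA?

I_D = 9.46 mA

V_GS = V_G = 3.4 V, so V_ov = 3.4 − 1.22 = 2.18 V.
Assume saturation: I_D = ½ k_n V_ov² = 0.5 × 7.6 × 2.18² = 18.1 mA, giving V_DS = V_DD − I_D R_D = 12.4 − 18.1 × 1.24 = -9.99 V.
But -9.99 V < V_ov = 2.18 V, so the device is actually in triode.
In triode I_D = k_n[V_ov V_DS − ½ V_DS²] and I_D = (V_DD − V_DS)/R_D. Equating: 4.71 V_DS² − 21.54 V_DS + 12.4 = 0, giving V_DS = 0.675 V (the root below V_ov).
I_D = (12.4 − 0.675) / 1.24 = 9.46 mA.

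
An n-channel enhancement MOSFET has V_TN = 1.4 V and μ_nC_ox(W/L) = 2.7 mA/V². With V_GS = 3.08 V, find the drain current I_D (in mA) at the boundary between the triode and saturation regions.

At the boundary V_DS = V_ov = V_GS − V_TN = 3.08 − 1.4 = 1.68 V.
I_D = ½ k_n V_ov² = 0.5 × 2.7 × 1.68² = 3.81 mA.

I_D = 3.81 mA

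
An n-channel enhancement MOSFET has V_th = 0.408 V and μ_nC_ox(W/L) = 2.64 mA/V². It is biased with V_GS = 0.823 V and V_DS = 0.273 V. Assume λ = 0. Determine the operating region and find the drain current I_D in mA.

V_ov = V_GS − V_th = 0.823 − 0.408 = 0.415 V.
Since V_DS = 0.273 V < V_ov = 0.415 V, the device is in the triode region.
I_D = k_n [V_ov · V_DS − ½ V_DS²] = 2.64 × [0.415 × 0.273 − 0.5 × 0.273²] = 0.201 mA.

Triode; I_D = 0.201 mA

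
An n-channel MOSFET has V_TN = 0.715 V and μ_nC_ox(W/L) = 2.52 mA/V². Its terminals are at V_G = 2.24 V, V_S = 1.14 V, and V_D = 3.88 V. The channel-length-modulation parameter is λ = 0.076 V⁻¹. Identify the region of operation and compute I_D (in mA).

Saturation; I_D = 0.226 mA

V_GS = V_G − V_S = 2.24 − 1.14 = 1.1 V; V_DS = V_D − V_S = 3.88 − 1.14 = 2.74 V.
V_ov = V_GS − V_TN = 1.1 − 0.715 = 0.385 V.
Since V_DS = 2.74 V ≥ V_ov = 0.385 V, the device is in saturation.
I_D = ½ k_n V_ov² (1 + λ V_DS) = 0.5 × 2.52 × 0.385² × (1 + 0.076 × 2.74) = 0.226 mA.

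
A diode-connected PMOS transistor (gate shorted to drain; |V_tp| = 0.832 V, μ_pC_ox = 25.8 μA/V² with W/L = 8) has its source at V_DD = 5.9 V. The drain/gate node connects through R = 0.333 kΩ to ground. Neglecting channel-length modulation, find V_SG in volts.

With gate tied to drain, V_SG = V_SD ≥ V_SG − |V_tp|, so the device is in saturation.
k_p = μ_pC_ox · (W/L) = 0.2064 mA/V².
KCL at the drain: ½ k_p (V_SG − |V_tp|)² = (V_DD − V_SG)/R.
Let x = V_SG − 0.832. Then 0.0344 x² + x − 5.068 = 0, giving x = 4.4 V (positive root), so V_SG = 5.23 V.
I_D = (V_DD − V_SG)/R = (5.9 − 5.23) / 0.333 = 2 mA.

V_SG = 5.23 V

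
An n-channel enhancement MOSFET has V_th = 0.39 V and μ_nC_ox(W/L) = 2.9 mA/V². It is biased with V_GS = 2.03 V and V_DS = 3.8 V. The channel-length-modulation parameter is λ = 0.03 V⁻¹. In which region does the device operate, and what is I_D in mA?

V_ov = V_GS − V_th = 2.03 − 0.39 = 1.64 V.
Since V_DS = 3.8 V ≥ V_ov = 1.64 V, the device is in saturation.
I_D = ½ k_n V_ov² (1 + λ V_DS) = 0.5 × 2.9 × 1.64² × (1 + 0.03 × 3.8) = 4.34 mA.

Saturation; I_D = 4.34 mA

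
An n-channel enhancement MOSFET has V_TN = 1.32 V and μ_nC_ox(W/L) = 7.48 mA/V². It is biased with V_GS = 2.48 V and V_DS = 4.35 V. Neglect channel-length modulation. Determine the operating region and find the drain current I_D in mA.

V_ov = V_GS − V_TN = 2.48 − 1.32 = 1.16 V.
Since V_DS = 4.35 V ≥ V_ov = 1.16 V, the device is in saturation.
I_D = ½ k_n V_ov² = 0.5 × 7.48 × 1.16² = 5.03 mA.

Saturation; I_D = 5.03 mA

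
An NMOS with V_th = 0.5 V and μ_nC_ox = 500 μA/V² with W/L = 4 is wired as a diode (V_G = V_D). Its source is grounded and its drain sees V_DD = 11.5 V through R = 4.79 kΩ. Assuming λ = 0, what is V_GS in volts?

V_GS = 1.91 V

With gate tied to drain, V_GS = V_DS ≥ V_GS − V_th, so the device is in saturation.
k_n = μ_nC_ox · (W/L) = 2 mA/V².
KCL at the drain: ½ k_n (V_GS − V_th)² = (V_DD − V_GS)/R.
Let x = V_GS − 0.5. Then 4.79 x² + x − 11 = 0, giving x = 1.41 V (positive root), so V_GS = 1.91 V.
I_D = (V_DD − V_GS)/R = (11.5 − 1.91) / 4.79 = 2 mA.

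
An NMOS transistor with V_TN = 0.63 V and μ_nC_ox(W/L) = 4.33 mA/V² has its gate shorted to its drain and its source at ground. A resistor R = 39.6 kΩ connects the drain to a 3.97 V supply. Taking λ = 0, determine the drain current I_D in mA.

I_D = 0.0795 mA

With gate tied to drain, V_GS = V_DS ≥ V_GS − V_TN, so the device is in saturation.
KCL at the drain: ½ k_n (V_GS − V_TN)² = (V_DD − V_GS)/R.
Let x = V_GS − 0.63. Then 85.7 x² + x − 3.34 = 0, giving x = 0.192 V (positive root), so V_GS = 0.822 V.
I_D = (V_DD − V_GS)/R = (3.97 − 0.822) / 39.6 = 0.0795 mA.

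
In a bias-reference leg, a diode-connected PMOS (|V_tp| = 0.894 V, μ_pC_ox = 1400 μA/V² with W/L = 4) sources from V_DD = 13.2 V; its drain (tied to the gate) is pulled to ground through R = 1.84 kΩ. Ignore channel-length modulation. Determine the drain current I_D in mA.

With gate tied to drain, V_SG = V_SD ≥ V_SG − |V_tp|, so the device is in saturation.
k_p = μ_pC_ox · (W/L) = 5.6 mA/V².
KCL at the drain: ½ k_p (V_SG − |V_tp|)² = (V_DD − V_SG)/R.
Let x = V_SG − 0.894. Then 5.15 x² + x − 12.31 = 0, giving x = 1.45 V (positive root), so V_SG = 2.35 V.
I_D = (V_DD − V_SG)/R = (13.2 − 2.35) / 1.84 = 5.9 mA.

I_D = 5.90 mA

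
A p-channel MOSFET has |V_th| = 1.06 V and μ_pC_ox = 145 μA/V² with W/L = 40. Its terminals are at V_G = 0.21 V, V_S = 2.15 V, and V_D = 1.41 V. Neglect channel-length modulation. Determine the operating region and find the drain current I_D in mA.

V_SG = V_S − V_G = 2.15 − 0.21 = 1.94 V; V_SD = V_S − V_D = 2.15 − 1.41 = 0.74 V.
k_p = μ_pC_ox · (W/L) = 5.8 mA/V².
V_ov = V_SG − |V_th| = 1.94 − 1.06 = 0.88 V.
Since V_SD = 0.74 V < V_ov = 0.88 V, the device is in the triode region.
I_D = k_p [V_ov · V_SD − ½ V_SD²] = 5.8 × [0.88 × 0.74 − 0.5 × 0.74²] = 2.19 mA.

Triode; I_D = 2.19 mA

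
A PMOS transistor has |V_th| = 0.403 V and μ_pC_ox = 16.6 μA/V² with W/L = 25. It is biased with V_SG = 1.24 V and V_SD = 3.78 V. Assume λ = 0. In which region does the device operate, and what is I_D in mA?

k_p = μ_pC_ox · (W/L) = 0.415 mA/V².
V_ov = V_SG − |V_th| = 1.24 − 0.403 = 0.837 V.
Since V_SD = 3.78 V ≥ V_ov = 0.837 V, the device is in saturation.
I_D = ½ k_p V_ov² = 0.5 × 0.415 × 0.837² = 0.145 mA.

Saturation; I_D = 0.145 mA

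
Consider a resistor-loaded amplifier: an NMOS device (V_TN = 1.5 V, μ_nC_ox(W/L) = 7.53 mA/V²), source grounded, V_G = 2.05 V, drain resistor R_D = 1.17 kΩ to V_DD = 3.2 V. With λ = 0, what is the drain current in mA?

V_GS = V_G = 2.05 V, so V_ov = 2.05 − 1.5 = 0.55 V.
Assume saturation: I_D = ½ k_n V_ov² = 0.5 × 7.53 × 0.55² = 1.14 mA, giving V_DS = V_DD − I_D R_D = 3.2 − 1.14 × 1.17 = 1.87 V.
V_DS = 1.87 V ≥ V_ov = 0.55 V, confirming saturation.

I_D = 1.14 mA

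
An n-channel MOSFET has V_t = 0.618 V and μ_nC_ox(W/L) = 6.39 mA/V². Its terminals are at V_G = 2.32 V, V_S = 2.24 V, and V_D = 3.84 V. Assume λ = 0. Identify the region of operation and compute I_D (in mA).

V_GS = V_G − V_S = 2.32 − 2.24 = 0.08 V; V_DS = V_D − V_S = 3.84 − 2.24 = 1.6 V.
V_GS = 0.08 V < V_t = 0.618 V, so the transistor is in cutoff.

Cutoff; I_D = 0 mA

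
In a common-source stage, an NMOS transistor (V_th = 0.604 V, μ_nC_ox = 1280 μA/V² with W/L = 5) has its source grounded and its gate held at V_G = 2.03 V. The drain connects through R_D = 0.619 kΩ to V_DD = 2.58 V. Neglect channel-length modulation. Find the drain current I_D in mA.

I_D = 3.44 mA

V_GS = V_G = 2.03 V, so V_ov = 2.03 − 0.604 = 1.43 V.
k_n = μ_nC_ox · (W/L) = 6.4 mA/V².
Assume saturation: I_D = ½ k_n V_ov² = 0.5 × 6.4 × 1.43² = 6.51 mA, giving V_DS = V_DD − I_D R_D = 2.58 − 6.51 × 0.619 = -1.45 V.
But -1.45 V < V_ov = 1.43 V, so the device is actually in triode.
In triode I_D = k_n[V_ov V_DS − ½ V_DS²] and I_D = (V_DD − V_DS)/R_D. Equating: 1.98 V_DS² − 6.649 V_DS + 2.58 = 0, giving V_DS = 0.448 V (the root below V_ov).
I_D = (2.58 − 0.448) / 0.619 = 3.44 mA.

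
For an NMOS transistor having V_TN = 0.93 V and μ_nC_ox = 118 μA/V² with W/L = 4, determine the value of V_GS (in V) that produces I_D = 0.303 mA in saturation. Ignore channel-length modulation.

V_GS = 2.06 V

k_n = μ_nC_ox · (W/L) = 0.472 mA/V².
In saturation I_D = ½ k_n (V_GS − V_TN)², so V_GS − V_TN = √(2 I_D / k_n) = √(2 × 0.303 / 0.472) = 1.13 V.
V_GS = 0.93 + 1.13 = 2.06 V.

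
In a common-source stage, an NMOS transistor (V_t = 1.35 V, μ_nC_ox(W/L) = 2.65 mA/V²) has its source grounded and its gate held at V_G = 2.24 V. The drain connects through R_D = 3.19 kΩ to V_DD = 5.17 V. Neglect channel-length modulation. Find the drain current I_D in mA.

I_D = 1.05 mA

V_GS = V_G = 2.24 V, so V_ov = 2.24 − 1.35 = 0.89 V.
Assume saturation: I_D = ½ k_n V_ov² = 0.5 × 2.65 × 0.89² = 1.05 mA, giving V_DS = V_DD − I_D R_D = 5.17 − 1.05 × 3.19 = 1.82 V.
V_DS = 1.82 V ≥ V_ov = 0.89 V, confirming saturation.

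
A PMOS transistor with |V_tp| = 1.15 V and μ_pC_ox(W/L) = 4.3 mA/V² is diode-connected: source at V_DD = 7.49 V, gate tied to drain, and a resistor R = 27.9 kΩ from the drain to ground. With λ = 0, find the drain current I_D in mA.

With gate tied to drain, V_SG = V_SD ≥ V_SG − |V_tp|, so the device is in saturation.
KCL at the drain: ½ k_p (V_SG − |V_tp|)² = (V_DD − V_SG)/R.
Let x = V_SG − 1.15. Then 60 x² + x − 6.34 = 0, giving x = 0.317 V (positive root), so V_SG = 1.47 V.
I_D = (V_DD − V_SG)/R = (7.49 − 1.47) / 27.9 = 0.216 mA.

I_D = 0.216 mA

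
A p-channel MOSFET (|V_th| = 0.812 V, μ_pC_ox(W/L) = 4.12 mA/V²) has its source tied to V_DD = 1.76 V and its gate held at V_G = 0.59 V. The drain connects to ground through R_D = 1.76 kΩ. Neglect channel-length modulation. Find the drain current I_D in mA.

I_D = 0.264 mA

V_SG = V_DD − V_G = 1.76 − 0.59 = 1.17 V, so V_ov = 1.17 − 0.812 = 0.358 V.
Assume saturation: I_D = ½ k_p V_ov² = 0.5 × 4.12 × 0.358² = 0.264 mA, giving V_SD = V_DD − I_D R_D = 1.76 − 0.264 × 1.76 = 1.3 V.
V_SD = 1.3 V ≥ V_ov = 0.358 V, confirming saturation.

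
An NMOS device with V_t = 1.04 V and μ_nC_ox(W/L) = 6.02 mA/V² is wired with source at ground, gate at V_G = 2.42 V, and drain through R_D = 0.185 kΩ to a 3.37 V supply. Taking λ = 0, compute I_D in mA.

I_D = 5.73 mA

V_GS = V_G = 2.42 V, so V_ov = 2.42 − 1.04 = 1.38 V.
Assume saturation: I_D = ½ k_n V_ov² = 0.5 × 6.02 × 1.38² = 5.73 mA, giving V_DS = V_DD − I_D R_D = 3.37 − 5.73 × 0.185 = 2.31 V.
V_DS = 2.31 V ≥ V_ov = 1.38 V, confirming saturation.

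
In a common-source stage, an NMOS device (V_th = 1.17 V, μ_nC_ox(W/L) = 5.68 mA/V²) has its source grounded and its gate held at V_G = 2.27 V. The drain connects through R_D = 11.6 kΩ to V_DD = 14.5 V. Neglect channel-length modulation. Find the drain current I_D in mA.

I_D = 1.23 mA

V_GS = V_G = 2.27 V, so V_ov = 2.27 − 1.17 = 1.1 V.
Assume saturation: I_D = ½ k_n V_ov² = 0.5 × 5.68 × 1.1² = 3.44 mA, giving V_DS = V_DD − I_D R_D = 14.5 − 3.44 × 11.6 = -25.4 V.
But -25.4 V < V_ov = 1.1 V, so the device is actually in triode.
In triode I_D = k_n[V_ov V_DS − ½ V_DS²] and I_D = (V_DD − V_DS)/R_D. Equating: 32.9 V_DS² − 73.48 V_DS + 14.5 = 0, giving V_DS = 0.219 V (the root below V_ov).
I_D = (14.5 − 0.219) / 11.6 = 1.23 mA.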